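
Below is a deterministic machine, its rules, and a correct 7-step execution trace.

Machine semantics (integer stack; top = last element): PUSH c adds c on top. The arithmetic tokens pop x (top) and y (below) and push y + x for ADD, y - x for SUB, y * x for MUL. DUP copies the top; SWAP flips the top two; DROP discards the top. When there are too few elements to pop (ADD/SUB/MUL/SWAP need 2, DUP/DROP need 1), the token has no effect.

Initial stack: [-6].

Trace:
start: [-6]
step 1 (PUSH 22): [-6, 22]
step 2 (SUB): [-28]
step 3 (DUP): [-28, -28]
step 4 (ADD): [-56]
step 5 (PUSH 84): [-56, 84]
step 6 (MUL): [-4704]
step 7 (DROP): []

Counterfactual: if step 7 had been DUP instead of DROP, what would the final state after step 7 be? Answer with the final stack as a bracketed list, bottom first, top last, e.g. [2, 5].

[-4704, -4704]

(re-executing from step 7 with the substitution; state before step 7: [-4704])
step 7 (DUP): [-4704, -4704]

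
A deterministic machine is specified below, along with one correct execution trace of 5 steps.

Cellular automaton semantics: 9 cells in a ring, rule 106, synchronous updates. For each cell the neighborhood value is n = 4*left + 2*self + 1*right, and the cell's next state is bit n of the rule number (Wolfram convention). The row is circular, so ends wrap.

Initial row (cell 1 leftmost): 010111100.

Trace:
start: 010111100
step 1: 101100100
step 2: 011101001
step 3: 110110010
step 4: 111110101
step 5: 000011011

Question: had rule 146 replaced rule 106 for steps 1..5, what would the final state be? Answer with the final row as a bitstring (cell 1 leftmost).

000000110

(re-executing steps 1..5 under rule 146; state before step 1: 010111100)
step 1: 100011010
step 2: 010100000
step 3: 100010000
step 4: 010101001
step 5: 000000110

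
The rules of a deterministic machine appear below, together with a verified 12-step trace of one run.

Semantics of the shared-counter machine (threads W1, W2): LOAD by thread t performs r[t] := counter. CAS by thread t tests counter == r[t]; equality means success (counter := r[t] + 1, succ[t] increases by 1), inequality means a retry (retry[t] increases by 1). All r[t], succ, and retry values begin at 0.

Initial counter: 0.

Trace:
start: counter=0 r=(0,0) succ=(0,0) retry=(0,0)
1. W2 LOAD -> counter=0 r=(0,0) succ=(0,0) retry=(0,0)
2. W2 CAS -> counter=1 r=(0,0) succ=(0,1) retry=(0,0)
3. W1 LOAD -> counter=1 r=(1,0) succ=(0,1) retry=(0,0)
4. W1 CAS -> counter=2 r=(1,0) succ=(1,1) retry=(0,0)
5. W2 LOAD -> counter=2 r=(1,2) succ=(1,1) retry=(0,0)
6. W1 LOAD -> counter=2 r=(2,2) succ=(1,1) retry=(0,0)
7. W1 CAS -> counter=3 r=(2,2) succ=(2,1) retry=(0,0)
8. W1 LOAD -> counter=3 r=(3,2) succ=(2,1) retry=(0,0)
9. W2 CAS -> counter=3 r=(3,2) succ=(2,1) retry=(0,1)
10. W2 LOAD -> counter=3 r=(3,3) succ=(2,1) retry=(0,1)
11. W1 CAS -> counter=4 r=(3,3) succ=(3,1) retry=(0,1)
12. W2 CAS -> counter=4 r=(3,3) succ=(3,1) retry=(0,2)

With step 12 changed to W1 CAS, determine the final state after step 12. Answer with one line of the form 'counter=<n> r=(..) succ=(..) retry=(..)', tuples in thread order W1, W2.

counter=4 r=(3,3) succ=(3,1) retry=(1,1)

(re-executing from step 12 with the substitution; state before step 12: counter=4 r=(3,3) succ=(3,1) retry=(0,1))
12. W1 CAS -> counter=4 r=(3,3) succ=(3,1) retry=(1,1)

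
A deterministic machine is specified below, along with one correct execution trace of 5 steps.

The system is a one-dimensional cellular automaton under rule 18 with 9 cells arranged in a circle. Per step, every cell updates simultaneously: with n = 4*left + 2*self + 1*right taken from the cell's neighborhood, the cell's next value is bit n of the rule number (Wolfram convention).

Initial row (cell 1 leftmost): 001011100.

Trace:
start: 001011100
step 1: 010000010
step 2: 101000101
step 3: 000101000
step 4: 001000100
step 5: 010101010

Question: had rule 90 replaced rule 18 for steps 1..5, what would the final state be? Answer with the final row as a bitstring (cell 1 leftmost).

110101101

(re-executing steps 1..5 under rule 90; state before step 1: 001011100)
step 1: 010010110
step 2: 101100111
step 3: 101111100
step 4: 001000111
step 5: 110101101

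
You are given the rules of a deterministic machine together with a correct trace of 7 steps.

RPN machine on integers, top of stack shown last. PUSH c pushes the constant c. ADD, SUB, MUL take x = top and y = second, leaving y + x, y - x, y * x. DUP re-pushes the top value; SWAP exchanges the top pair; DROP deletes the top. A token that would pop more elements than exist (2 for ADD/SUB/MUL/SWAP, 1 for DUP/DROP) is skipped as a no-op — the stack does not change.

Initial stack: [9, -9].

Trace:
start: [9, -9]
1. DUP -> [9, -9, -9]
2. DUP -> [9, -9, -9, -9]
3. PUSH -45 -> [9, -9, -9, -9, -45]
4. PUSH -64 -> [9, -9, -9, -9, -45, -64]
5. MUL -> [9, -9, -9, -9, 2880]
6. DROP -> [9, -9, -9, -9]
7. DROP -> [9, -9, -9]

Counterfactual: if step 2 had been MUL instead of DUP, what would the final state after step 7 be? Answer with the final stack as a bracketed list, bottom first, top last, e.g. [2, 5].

[9]

(re-executing from step 2 with the substitution; state before step 2: [9, -9, -9])
2. MUL -> [9, 81]
3. PUSH -45 -> [9, 81, -45]
4. PUSH -64 -> [9, 81, -45, -64]
5. MUL -> [9, 81, 2880]
6. DROP -> [9, 81]
7. DROP -> [9]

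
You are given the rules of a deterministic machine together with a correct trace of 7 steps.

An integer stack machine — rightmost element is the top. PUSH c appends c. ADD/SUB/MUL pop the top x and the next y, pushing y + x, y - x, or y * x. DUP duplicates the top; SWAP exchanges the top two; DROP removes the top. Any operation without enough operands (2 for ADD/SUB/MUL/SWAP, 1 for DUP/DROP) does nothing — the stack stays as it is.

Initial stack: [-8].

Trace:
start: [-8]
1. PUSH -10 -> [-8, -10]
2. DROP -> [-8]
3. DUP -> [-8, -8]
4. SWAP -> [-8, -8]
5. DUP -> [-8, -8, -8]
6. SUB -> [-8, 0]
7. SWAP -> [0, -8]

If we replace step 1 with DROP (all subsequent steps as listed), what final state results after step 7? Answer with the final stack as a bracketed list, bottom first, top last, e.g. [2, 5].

[]

(re-executing from step 1 with the substitution; state before step 1: [-8])
1. DROP -> []
2. DROP -> []
3. DUP -> []
4. SWAP -> []
5. DUP -> []
6. SUB -> []
7. SWAP -> []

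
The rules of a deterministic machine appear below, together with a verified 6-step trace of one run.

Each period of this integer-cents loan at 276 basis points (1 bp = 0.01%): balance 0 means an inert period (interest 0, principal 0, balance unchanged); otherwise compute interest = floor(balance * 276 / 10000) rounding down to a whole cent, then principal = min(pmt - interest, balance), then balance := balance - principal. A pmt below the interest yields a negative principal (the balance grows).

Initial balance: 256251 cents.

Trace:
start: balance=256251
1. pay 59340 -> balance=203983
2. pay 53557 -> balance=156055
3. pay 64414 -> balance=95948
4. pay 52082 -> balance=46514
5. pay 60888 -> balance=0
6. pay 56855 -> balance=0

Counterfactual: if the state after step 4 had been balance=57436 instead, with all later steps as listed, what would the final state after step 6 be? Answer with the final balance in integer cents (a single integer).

state after step 4 := balance=57436
5. pay 60888 -> balance=0
6. pay 56855 -> balance=0

0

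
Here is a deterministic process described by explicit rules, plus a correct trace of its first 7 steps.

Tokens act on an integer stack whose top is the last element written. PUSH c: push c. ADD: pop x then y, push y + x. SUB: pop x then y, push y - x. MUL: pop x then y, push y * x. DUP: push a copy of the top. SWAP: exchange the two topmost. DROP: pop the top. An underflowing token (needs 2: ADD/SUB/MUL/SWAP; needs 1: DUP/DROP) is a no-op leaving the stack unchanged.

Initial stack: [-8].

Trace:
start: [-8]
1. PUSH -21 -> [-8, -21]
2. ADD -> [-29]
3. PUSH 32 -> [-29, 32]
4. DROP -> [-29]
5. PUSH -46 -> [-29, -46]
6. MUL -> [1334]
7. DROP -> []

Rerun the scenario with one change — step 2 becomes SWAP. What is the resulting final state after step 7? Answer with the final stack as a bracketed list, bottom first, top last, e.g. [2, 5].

[-21]

(re-executing from step 2 with the substitution; state before step 2: [-8, -21])
2. SWAP -> [-21, -8]
3. PUSH 32 -> [-21, -8, 32]
4. DROP -> [-21, -8]
5. PUSH -46 -> [-21, -8, -46]
6. MUL -> [-21, 368]
7. DROP -> [-21]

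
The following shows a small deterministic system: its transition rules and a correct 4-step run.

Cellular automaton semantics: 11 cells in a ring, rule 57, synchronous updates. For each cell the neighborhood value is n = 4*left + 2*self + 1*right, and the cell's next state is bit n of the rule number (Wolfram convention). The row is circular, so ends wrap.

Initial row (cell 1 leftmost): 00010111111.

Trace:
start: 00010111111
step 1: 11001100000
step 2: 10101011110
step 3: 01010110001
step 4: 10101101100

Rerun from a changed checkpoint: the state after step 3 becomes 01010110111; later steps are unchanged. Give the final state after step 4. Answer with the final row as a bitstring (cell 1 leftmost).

10101101100

state after step 3 := 01010110111
step 4: 10101101100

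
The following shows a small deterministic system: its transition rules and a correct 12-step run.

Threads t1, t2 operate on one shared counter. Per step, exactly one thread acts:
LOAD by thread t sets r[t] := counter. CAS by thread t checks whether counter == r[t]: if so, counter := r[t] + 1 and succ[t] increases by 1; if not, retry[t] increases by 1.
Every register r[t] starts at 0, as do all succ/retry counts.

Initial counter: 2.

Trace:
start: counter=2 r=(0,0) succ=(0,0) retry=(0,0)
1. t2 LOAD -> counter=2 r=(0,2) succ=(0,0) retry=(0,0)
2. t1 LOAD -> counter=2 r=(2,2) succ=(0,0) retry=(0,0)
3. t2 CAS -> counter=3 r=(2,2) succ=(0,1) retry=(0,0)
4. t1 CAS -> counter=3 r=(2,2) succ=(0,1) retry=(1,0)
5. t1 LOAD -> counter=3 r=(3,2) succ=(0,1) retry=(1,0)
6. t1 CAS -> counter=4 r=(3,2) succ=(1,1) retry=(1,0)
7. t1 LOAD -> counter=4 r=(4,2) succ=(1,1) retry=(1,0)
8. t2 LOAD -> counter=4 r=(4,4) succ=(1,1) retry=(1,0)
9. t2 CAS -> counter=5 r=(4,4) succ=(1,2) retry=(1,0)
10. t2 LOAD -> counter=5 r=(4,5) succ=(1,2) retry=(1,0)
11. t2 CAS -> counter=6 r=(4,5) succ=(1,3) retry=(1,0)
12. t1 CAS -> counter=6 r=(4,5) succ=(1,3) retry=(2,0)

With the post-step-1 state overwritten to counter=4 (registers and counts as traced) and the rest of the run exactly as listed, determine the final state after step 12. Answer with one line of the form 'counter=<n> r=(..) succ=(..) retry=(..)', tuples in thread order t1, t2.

counter=8 r=(6,7) succ=(2,2) retry=(1,1)

state after step 1 := counter=4 r=(0,2) succ=(0,0) retry=(0,0)
2. t1 LOAD -> counter=4 r=(4,2) succ=(0,0) retry=(0,0)
3. t2 CAS -> counter=4 r=(4,2) succ=(0,0) retry=(0,1)
4. t1 CAS -> counter=5 r=(4,2) succ=(1,0) retry=(0,1)
5. t1 LOAD -> counter=5 r=(5,2) succ=(1,0) retry=(0,1)
6. t1 CAS -> counter=6 r=(5,2) succ=(2,0) retry=(0,1)
7. t1 LOAD -> counter=6 r=(6,2) succ=(2,0) retry=(0,1)
8. t2 LOAD -> counter=6 r=(6,6) succ=(2,0) retry=(0,1)
9. t2 CAS -> counter=7 r=(6,6) succ=(2,1) retry=(0,1)
10. t2 LOAD -> counter=7 r=(6,7) succ=(2,1) retry=(0,1)
11. t2 CAS -> counter=8 r=(6,7) succ=(2,2) retry=(0,1)
12. t1 CAS -> counter=8 r=(6,7) succ=(2,2) retry=(1,1)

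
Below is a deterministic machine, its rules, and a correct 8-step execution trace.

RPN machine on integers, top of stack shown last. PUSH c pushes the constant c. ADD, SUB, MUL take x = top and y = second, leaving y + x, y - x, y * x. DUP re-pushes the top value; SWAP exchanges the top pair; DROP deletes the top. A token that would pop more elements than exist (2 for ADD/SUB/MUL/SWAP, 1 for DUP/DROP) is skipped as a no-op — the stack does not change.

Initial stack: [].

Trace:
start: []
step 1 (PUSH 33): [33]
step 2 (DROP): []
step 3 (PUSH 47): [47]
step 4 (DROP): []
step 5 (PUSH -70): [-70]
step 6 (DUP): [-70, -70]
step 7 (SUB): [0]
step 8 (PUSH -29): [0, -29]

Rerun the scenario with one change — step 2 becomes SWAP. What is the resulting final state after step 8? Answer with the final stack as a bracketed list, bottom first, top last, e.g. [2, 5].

[33, 0, -29]

(re-executing from step 2 with the substitution; state before step 2: [33])
step 2 (SWAP): [33]
step 3 (PUSH 47): [33, 47]
step 4 (DROP): [33]
step 5 (PUSH -70): [33, -70]
step 6 (DUP): [33, -70, -70]
step 7 (SUB): [33, 0]
step 8 (PUSH -29): [33, 0, -29]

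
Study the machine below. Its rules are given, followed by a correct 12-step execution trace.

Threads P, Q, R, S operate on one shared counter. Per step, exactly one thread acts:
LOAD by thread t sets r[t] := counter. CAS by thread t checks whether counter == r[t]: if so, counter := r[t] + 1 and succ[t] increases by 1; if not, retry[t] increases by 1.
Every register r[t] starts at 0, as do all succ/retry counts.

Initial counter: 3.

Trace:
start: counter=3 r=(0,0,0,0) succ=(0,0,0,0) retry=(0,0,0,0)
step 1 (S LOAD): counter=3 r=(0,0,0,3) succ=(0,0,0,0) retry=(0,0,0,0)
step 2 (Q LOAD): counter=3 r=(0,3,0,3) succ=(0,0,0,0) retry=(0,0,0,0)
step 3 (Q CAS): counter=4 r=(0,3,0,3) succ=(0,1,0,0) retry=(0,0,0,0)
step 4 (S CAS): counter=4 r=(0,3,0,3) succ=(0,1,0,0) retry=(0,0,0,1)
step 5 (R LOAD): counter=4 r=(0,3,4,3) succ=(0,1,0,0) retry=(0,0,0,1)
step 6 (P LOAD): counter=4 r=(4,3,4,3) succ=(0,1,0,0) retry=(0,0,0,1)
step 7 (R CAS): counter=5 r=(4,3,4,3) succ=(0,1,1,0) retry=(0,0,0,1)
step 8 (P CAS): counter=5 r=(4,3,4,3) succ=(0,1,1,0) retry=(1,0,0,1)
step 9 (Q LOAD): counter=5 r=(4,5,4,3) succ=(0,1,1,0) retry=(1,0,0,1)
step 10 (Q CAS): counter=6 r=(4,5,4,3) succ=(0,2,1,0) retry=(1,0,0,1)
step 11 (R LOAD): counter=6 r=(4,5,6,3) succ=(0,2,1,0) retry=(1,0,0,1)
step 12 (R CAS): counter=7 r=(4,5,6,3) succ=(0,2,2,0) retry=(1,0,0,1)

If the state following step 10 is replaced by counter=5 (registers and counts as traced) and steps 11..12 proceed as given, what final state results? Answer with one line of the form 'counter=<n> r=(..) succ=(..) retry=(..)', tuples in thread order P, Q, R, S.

counter=6 r=(4,5,5,3) succ=(0,2,2,0) retry=(1,0,0,1)

state after step 10 := counter=5 r=(4,5,4,3) succ=(0,2,1,0) retry=(1,0,0,1)
step 11 (R LOAD): counter=5 r=(4,5,5,3) succ=(0,2,1,0) retry=(1,0,0,1)
step 12 (R CAS): counter=6 r=(4,5,5,3) succ=(0,2,2,0) retry=(1,0,0,1)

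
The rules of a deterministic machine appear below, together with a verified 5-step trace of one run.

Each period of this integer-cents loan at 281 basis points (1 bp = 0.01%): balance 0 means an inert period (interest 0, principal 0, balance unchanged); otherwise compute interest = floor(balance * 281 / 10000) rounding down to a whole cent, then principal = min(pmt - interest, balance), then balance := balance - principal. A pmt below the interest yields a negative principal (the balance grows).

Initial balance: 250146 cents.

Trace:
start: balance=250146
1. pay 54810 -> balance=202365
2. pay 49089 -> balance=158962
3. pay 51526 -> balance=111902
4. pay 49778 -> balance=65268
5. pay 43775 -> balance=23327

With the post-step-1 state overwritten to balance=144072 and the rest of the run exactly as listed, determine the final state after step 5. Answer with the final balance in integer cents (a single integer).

state after step 1 := balance=144072
2. pay 49089 -> balance=99031
3. pay 51526 -> balance=50287
4. pay 49778 -> balance=1922
5. pay 43775 -> balance=0

0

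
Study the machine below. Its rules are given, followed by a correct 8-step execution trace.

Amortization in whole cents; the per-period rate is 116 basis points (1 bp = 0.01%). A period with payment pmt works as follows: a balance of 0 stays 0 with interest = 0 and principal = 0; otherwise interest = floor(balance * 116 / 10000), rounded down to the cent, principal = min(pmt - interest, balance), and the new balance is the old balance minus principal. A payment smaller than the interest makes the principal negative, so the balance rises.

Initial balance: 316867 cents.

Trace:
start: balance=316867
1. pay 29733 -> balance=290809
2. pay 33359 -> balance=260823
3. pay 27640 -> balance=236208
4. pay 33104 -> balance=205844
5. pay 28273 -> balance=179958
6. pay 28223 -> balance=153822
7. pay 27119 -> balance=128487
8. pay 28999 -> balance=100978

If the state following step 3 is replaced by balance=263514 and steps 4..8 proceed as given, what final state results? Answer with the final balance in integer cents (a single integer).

129905

state after step 3 := balance=263514
4. pay 33104 -> balance=233466
5. pay 28273 -> balance=207901
6. pay 28223 -> balance=182089
7. pay 27119 -> balance=157082
8. pay 28999 -> balance=129905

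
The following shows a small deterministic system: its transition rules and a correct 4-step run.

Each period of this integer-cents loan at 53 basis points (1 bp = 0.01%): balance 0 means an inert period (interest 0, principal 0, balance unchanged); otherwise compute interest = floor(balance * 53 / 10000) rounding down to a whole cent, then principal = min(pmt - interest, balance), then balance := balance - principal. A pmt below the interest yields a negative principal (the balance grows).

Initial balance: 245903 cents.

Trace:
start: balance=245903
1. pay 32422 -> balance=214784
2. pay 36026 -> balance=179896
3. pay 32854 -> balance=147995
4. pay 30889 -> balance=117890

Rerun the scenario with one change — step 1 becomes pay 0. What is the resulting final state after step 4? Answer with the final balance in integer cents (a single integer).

(re-executing from step 1 with the substitution; state before step 1: balance=245903)
1. pay 0 -> balance=247206
2. pay 36026 -> balance=212490
3. pay 32854 -> balance=180762
4. pay 30889 -> balance=150831

150831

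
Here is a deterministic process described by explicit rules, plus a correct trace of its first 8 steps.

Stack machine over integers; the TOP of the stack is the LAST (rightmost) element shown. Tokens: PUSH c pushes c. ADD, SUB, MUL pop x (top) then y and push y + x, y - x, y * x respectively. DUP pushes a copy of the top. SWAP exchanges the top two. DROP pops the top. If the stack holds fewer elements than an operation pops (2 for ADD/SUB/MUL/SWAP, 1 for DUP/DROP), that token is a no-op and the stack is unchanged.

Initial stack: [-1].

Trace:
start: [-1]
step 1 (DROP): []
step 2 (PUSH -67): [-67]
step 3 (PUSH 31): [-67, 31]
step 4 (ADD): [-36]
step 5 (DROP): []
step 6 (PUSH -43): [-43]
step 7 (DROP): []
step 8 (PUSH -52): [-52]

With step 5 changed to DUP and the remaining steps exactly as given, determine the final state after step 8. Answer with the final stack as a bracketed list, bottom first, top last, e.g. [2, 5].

(re-executing from step 5 with the substitution; state before step 5: [-36])
step 5 (DUP): [-36, -36]
step 6 (PUSH -43): [-36, -36, -43]
step 7 (DROP): [-36, -36]
step 8 (PUSH -52): [-36, -36, -52]

[-36, -36, -52]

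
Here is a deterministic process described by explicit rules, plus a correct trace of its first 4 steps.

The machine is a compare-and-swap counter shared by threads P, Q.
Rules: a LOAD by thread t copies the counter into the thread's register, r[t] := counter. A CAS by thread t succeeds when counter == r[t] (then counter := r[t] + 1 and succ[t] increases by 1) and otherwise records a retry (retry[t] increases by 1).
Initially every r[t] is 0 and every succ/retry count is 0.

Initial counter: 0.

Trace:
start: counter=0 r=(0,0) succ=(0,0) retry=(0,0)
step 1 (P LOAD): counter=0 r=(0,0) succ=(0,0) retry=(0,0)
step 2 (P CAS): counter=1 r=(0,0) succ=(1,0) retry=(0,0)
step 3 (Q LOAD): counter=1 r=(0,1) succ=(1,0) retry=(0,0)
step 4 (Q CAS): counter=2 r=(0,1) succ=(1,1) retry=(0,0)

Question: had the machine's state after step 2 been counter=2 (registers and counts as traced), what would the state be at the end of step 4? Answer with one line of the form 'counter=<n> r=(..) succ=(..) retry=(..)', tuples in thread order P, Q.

state after step 2 := counter=2 r=(0,0) succ=(1,0) retry=(0,0)
step 3 (Q LOAD): counter=2 r=(0,2) succ=(1,0) retry=(0,0)
step 4 (Q CAS): counter=3 r=(0,2) succ=(1,1) retry=(0,0)

counter=3 r=(0,2) succ=(1,1) retry=(0,0)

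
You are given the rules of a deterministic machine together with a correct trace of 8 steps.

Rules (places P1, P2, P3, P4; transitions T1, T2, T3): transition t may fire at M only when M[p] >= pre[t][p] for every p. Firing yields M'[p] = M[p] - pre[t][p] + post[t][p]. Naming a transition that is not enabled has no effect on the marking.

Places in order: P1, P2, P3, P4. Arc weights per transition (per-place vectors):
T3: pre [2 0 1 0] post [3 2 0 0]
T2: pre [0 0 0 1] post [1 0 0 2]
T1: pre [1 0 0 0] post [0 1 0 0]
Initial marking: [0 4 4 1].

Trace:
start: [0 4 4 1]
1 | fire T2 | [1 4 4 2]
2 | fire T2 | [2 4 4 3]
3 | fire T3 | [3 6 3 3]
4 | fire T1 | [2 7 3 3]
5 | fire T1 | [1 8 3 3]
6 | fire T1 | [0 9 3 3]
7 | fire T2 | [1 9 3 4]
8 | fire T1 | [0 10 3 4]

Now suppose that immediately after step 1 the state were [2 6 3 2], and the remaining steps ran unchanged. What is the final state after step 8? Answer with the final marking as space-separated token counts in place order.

state after step 1 := [2 6 3 2]
2 | fire T2 | [3 6 3 3]
3 | fire T3 | [4 8 2 3]
4 | fire T1 | [3 9 2 3]
5 | fire T1 | [2 10 2 3]
6 | fire T1 | [1 11 2 3]
7 | fire T2 | [2 11 2 4]
8 | fire T1 | [1 12 2 4]

1 12 2 4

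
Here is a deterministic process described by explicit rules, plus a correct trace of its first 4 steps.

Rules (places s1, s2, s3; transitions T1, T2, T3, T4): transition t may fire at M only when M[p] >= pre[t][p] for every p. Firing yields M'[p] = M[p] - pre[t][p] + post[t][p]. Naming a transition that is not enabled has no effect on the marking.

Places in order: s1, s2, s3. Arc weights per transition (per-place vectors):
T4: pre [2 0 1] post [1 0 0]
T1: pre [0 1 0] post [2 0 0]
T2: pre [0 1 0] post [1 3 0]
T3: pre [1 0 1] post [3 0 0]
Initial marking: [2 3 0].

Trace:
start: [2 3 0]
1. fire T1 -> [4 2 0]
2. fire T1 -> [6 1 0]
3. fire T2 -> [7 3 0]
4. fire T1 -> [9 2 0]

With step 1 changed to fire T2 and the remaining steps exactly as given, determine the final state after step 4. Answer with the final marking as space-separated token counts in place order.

(re-executing from step 1 with the substitution; state before step 1: [2 3 0])
1. fire T2 -> [3 5 0]
2. fire T1 -> [5 4 0]
3. fire T2 -> [6 6 0]
4. fire T1 -> [8 5 0]

8 5 0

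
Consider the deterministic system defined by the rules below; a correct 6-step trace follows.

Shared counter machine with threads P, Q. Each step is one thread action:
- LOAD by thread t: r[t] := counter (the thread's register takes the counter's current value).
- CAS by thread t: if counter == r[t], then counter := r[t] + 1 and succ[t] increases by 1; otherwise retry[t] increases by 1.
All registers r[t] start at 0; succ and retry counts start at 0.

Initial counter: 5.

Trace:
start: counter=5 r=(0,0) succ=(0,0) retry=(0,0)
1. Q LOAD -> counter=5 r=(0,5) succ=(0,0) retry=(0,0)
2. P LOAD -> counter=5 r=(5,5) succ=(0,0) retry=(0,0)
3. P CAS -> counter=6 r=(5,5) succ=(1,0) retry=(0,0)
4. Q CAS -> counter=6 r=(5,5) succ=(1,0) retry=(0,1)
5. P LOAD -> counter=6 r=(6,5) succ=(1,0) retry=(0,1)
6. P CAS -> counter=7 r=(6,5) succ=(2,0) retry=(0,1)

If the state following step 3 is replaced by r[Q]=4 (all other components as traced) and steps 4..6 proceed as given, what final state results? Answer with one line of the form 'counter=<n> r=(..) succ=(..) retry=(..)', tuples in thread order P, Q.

state after step 3 := counter=6 r=(5,4) succ=(1,0) retry=(0,0)
4. Q CAS -> counter=6 r=(5,4) succ=(1,0) retry=(0,1)
5. P LOAD -> counter=6 r=(6,4) succ=(1,0) retry=(0,1)
6. P CAS -> counter=7 r=(6,4) succ=(2,0) retry=(0,1)

counter=7 r=(6,4) succ=(2,0) retry=(0,1)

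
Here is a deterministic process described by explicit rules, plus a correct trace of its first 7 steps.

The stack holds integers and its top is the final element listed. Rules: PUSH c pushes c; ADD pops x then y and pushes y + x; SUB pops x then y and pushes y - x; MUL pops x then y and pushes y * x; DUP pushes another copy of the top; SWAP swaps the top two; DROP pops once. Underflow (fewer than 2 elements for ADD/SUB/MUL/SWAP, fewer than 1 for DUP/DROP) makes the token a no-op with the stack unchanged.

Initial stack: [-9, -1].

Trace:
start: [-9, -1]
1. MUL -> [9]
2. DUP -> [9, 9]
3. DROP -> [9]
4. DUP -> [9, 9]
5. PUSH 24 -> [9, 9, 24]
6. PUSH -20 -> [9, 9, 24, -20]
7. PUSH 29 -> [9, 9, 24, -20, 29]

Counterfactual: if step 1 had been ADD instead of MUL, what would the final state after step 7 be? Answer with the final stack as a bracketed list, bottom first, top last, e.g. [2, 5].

(re-executing from step 1 with the substitution; state before step 1: [-9, -1])
1. ADD -> [-10]
2. DUP -> [-10, -10]
3. DROP -> [-10]
4. DUP -> [-10, -10]
5. PUSH 24 -> [-10, -10, 24]
6. PUSH -20 -> [-10, -10, 24, -20]
7. PUSH 29 -> [-10, -10, 24, -20, 29]

[-10, -10, 24, -20, 29]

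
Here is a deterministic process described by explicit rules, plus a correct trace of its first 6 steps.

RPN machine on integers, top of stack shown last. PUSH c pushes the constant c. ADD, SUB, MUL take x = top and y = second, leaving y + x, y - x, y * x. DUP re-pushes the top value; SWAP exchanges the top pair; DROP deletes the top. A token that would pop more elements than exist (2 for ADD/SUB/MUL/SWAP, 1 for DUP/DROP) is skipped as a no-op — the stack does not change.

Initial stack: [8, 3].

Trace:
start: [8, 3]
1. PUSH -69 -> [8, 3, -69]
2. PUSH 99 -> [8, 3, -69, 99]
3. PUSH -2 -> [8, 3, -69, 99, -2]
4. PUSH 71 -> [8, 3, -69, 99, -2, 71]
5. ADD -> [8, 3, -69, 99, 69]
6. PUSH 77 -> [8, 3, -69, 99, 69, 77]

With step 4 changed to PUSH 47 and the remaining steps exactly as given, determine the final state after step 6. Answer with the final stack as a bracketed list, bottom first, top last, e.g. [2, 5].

(re-executing from step 4 with the substitution; state before step 4: [8, 3, -69, 99, -2])
4. PUSH 47 -> [8, 3, -69, 99, -2, 47]
5. ADD -> [8, 3, -69, 99, 45]
6. PUSH 77 -> [8, 3, -69, 99, 45, 77]

[8, 3, -69, 99, 45, 77]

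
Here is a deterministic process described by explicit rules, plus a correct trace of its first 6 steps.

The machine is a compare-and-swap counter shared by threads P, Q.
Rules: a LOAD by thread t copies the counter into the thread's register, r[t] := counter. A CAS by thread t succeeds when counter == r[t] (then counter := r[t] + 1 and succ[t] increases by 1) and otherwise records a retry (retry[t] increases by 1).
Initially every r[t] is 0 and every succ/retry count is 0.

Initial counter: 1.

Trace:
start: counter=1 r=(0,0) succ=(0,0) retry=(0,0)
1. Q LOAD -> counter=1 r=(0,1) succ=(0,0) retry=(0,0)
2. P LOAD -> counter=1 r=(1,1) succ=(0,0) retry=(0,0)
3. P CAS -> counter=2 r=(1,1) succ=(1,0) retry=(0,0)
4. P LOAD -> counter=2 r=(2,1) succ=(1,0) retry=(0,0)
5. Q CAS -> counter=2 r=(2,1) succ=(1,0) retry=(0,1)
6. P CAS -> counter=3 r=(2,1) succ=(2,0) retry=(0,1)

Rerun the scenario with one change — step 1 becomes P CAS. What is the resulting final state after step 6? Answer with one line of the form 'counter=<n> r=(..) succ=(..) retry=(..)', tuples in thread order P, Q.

(re-executing from step 1 with the substitution; state before step 1: counter=1 r=(0,0) succ=(0,0) retry=(0,0))
1. P CAS -> counter=1 r=(0,0) succ=(0,0) retry=(1,0)
2. P LOAD -> counter=1 r=(1,0) succ=(0,0) retry=(1,0)
3. P CAS -> counter=2 r=(1,0) succ=(1,0) retry=(1,0)
4. P LOAD -> counter=2 r=(2,0) succ=(1,0) retry=(1,0)
5. Q CAS -> counter=2 r=(2,0) succ=(1,0) retry=(1,1)
6. P CAS -> counter=3 r=(2,0) succ=(2,0) retry=(1,1)

counter=3 r=(2,0) succ=(2,0) retry=(1,1)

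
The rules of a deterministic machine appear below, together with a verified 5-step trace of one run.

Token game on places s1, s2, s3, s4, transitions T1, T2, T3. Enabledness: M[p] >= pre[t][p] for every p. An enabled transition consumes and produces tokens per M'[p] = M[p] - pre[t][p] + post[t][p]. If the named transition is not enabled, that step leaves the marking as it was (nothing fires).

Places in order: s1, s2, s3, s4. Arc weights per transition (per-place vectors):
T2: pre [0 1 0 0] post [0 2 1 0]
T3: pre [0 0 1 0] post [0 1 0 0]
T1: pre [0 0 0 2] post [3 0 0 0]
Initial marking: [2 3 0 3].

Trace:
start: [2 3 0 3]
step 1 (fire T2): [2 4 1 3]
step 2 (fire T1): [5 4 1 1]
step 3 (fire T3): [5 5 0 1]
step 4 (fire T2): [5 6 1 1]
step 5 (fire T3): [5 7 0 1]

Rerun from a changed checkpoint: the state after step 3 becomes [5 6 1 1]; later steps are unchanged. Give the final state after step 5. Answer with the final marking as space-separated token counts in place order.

state after step 3 := [5 6 1 1]
step 4 (fire T2): [5 7 2 1]
step 5 (fire T3): [5 8 1 1]

5 8 1 1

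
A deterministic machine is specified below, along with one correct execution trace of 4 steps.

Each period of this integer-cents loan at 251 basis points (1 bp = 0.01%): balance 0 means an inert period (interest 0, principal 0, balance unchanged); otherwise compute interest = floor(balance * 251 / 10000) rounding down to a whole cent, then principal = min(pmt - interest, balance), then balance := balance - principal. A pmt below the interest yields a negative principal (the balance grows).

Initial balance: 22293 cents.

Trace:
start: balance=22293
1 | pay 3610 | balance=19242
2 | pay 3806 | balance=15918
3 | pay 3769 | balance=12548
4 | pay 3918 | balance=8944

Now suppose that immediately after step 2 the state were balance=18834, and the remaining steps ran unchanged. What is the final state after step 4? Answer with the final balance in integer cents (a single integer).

12008

state after step 2 := balance=18834
3 | pay 3769 | balance=15537
4 | pay 3918 | balance=12008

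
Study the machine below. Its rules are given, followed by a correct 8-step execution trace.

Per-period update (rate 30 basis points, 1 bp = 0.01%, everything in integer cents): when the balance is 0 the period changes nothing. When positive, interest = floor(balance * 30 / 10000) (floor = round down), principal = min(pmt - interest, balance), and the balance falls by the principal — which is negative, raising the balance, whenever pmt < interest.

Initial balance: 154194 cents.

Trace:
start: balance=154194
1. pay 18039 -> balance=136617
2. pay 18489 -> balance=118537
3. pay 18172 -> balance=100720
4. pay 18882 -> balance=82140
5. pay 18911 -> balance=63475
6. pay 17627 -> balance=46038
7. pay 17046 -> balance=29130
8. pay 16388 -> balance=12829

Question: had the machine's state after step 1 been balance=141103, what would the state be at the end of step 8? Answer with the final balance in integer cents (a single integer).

state after step 1 := balance=141103
2. pay 18489 -> balance=123037
3. pay 18172 -> balance=105234
4. pay 18882 -> balance=86667
5. pay 18911 -> balance=68016
6. pay 17627 -> balance=50593
7. pay 17046 -> balance=33698
8. pay 16388 -> balance=17411

17411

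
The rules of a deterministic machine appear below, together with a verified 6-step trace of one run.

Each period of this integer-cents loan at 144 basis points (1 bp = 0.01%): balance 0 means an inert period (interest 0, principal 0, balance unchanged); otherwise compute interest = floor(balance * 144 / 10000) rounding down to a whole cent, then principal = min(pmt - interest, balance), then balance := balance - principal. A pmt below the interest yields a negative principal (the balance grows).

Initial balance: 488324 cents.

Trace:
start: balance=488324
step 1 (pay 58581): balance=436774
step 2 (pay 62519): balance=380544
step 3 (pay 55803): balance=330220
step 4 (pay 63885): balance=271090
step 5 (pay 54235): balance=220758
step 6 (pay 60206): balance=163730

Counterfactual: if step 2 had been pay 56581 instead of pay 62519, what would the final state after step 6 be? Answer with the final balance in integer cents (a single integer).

(re-executing from step 2 with the substitution; state before step 2: balance=436774)
step 2 (pay 56581): balance=386482
step 3 (pay 55803): balance=336244
step 4 (pay 63885): balance=277200
step 5 (pay 54235): balance=226956
step 6 (pay 60206): balance=170018

170018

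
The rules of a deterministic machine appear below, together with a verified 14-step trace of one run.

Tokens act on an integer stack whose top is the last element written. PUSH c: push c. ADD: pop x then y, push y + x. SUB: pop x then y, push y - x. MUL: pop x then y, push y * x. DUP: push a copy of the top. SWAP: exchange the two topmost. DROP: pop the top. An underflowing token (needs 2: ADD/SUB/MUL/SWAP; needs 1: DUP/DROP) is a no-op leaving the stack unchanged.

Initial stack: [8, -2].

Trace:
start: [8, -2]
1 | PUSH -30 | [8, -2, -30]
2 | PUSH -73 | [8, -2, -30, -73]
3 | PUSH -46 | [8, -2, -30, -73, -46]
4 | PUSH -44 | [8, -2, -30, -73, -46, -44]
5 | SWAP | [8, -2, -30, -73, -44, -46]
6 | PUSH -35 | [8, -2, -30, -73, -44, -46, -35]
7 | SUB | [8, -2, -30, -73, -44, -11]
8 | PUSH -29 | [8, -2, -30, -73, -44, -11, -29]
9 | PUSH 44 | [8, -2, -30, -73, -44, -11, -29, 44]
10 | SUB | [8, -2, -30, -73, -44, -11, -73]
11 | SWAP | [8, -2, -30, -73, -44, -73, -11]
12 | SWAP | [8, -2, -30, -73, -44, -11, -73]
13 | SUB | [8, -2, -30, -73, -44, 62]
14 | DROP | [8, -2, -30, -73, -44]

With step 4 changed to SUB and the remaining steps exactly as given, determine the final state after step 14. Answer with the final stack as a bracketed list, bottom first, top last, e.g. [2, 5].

(re-executing from step 4 with the substitution; state before step 4: [8, -2, -30, -73, -46])
4 | SUB | [8, -2, -30, -27]
5 | SWAP | [8, -2, -27, -30]
6 | PUSH -35 | [8, -2, -27, -30, -35]
7 | SUB | [8, -2, -27, 5]
8 | PUSH -29 | [8, -2, -27, 5, -29]
9 | PUSH 44 | [8, -2, -27, 5, -29, 44]
10 | SUB | [8, -2, -27, 5, -73]
11 | SWAP | [8, -2, -27, -73, 5]
12 | SWAP | [8, -2, -27, 5, -73]
13 | SUB | [8, -2, -27, 78]
14 | DROP | [8, -2, -27]

[8, -2, -27]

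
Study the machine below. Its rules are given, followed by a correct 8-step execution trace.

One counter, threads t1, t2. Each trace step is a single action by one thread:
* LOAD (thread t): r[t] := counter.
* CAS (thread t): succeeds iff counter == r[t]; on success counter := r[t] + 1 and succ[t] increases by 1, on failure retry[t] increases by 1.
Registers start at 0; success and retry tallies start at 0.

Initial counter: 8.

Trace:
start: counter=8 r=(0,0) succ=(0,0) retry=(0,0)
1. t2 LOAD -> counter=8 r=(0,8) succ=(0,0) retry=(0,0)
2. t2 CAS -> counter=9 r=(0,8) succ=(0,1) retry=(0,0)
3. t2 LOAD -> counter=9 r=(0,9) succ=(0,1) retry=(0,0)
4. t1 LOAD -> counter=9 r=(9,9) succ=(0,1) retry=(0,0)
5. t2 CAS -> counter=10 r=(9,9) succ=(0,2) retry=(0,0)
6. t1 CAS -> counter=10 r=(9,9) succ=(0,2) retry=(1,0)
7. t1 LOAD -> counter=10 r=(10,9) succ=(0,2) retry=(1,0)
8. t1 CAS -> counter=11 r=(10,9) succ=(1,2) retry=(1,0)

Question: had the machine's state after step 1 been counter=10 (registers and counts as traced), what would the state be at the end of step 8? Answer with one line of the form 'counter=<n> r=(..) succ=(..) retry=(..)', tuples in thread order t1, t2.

state after step 1 := counter=10 r=(0,8) succ=(0,0) retry=(0,0)
2. t2 CAS -> counter=10 r=(0,8) succ=(0,0) retry=(0,1)
3. t2 LOAD -> counter=10 r=(0,10) succ=(0,0) retry=(0,1)
4. t1 LOAD -> counter=10 r=(10,10) succ=(0,0) retry=(0,1)
5. t2 CAS -> counter=11 r=(10,10) succ=(0,1) retry=(0,1)
6. t1 CAS -> counter=11 r=(10,10) succ=(0,1) retry=(1,1)
7. t1 LOAD -> counter=11 r=(11,10) succ=(0,1) retry=(1,1)
8. t1 CAS -> counter=12 r=(11,10) succ=(1,1) retry=(1,1)

counter=12 r=(11,10) succ=(1,1) retry=(1,1)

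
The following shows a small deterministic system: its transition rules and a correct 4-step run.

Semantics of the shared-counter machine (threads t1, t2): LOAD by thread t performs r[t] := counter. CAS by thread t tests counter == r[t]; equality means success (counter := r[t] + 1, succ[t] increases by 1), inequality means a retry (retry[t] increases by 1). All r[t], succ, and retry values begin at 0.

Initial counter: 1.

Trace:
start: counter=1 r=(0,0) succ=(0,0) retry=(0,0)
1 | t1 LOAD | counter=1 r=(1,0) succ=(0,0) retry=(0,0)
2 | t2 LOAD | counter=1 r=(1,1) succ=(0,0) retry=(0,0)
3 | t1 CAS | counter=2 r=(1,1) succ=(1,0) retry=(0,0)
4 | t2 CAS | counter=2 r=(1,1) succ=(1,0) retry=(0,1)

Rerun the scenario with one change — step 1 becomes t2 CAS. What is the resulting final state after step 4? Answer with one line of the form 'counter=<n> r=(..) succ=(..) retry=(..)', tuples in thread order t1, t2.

(re-executing from step 1 with the substitution; state before step 1: counter=1 r=(0,0) succ=(0,0) retry=(0,0))
1 | t2 CAS | counter=1 r=(0,0) succ=(0,0) retry=(0,1)
2 | t2 LOAD | counter=1 r=(0,1) succ=(0,0) retry=(0,1)
3 | t1 CAS | counter=1 r=(0,1) succ=(0,0) retry=(1,1)
4 | t2 CAS | counter=2 r=(0,1) succ=(0,1) retry=(1,1)

counter=2 r=(0,1) succ=(0,1) retry=(1,1)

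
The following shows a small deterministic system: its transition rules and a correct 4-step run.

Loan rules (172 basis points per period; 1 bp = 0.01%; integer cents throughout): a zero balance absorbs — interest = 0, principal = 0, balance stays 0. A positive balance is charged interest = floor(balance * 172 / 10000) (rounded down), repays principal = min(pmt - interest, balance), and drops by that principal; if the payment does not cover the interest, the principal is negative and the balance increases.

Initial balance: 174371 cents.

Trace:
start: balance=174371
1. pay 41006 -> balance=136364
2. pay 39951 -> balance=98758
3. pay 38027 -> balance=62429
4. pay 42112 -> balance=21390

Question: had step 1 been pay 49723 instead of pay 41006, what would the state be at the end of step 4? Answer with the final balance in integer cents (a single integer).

12216

(re-executing from step 1 with the substitution; state before step 1: balance=174371)
1. pay 49723 -> balance=127647
2. pay 39951 -> balance=89891
3. pay 38027 -> balance=53410
4. pay 42112 -> balance=12216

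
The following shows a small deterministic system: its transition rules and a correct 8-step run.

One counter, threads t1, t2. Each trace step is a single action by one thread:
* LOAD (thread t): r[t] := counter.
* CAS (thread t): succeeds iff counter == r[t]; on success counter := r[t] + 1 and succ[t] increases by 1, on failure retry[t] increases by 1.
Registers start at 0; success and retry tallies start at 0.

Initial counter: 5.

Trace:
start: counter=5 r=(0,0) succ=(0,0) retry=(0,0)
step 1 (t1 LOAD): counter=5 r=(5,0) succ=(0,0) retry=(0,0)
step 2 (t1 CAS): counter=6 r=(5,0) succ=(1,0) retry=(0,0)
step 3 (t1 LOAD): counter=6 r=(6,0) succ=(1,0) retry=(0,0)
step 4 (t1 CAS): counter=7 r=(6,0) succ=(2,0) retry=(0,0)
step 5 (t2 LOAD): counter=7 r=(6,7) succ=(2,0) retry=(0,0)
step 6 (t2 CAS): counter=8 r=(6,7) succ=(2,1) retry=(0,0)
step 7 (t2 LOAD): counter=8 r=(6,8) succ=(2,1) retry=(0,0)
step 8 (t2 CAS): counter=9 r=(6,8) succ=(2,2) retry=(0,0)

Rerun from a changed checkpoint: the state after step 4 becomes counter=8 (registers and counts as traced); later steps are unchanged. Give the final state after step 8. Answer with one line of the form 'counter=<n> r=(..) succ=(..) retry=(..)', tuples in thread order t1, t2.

state after step 4 := counter=8 r=(6,0) succ=(2,0) retry=(0,0)
step 5 (t2 LOAD): counter=8 r=(6,8) succ=(2,0) retry=(0,0)
step 6 (t2 CAS): counter=9 r=(6,8) succ=(2,1) retry=(0,0)
step 7 (t2 LOAD): counter=9 r=(6,9) succ=(2,1) retry=(0,0)
step 8 (t2 CAS): counter=10 r=(6,9) succ=(2,2) retry=(0,0)

counter=10 r=(6,9) succ=(2,2) retry=(0,0)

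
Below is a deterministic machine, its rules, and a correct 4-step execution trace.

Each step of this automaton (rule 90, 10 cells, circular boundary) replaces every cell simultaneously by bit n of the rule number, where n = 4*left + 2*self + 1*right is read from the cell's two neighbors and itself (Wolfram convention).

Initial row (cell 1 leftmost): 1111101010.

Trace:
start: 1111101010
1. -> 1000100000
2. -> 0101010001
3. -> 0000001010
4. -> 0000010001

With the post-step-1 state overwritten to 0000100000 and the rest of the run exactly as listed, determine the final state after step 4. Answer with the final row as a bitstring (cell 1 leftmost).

0101010100

state after step 1 := 0000100000
2. -> 0001010000
3. -> 0010001000
4. -> 0101010100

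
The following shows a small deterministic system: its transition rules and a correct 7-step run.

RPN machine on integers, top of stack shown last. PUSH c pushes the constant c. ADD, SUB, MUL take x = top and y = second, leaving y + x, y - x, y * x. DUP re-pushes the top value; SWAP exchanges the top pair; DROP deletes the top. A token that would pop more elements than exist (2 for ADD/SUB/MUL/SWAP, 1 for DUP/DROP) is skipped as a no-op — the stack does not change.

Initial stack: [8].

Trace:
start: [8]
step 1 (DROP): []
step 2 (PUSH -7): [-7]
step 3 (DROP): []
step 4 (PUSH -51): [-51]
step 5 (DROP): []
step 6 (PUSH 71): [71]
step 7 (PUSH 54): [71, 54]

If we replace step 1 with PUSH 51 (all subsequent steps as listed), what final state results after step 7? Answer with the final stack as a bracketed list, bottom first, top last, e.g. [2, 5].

[8, 51, 71, 54]

(re-executing from step 1 with the substitution; state before step 1: [8])
step 1 (PUSH 51): [8, 51]
step 2 (PUSH -7): [8, 51, -7]
step 3 (DROP): [8, 51]
step 4 (PUSH -51): [8, 51, -51]
step 5 (DROP): [8, 51]
step 6 (PUSH 71): [8, 51, 71]
step 7 (PUSH 54): [8, 51, 71, 54]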